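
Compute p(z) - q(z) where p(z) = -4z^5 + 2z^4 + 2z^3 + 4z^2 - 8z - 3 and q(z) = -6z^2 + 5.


Distribute the minus sign:
  (-4z^5 + 2z^4 + 2z^3 + 4z^2 - 8z - 3)
- (-6z^2 + 5)
Negate second polynomial: 6z^2 - 5
Add: -4z^5 + 2z^4 + 2z^3 + 10z^2 - 8z - 8


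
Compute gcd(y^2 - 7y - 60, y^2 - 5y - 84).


Factor each:
  y^2 - 7y - 60 = (y - 12)(y + 5)
  y^2 - 5y - 84 = (y - 12)(y + 7)
Common monic factor: y - 12


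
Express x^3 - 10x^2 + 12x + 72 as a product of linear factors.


Try integer roots (divisors of 72). x=6: p(6)=0.
Divide out (x - 6): quotient is x^2 - 4x - 12.
Factor the quadratic: (x + 2)(x - 6)
Result: (x - 6)(x + 2)(x - 6)


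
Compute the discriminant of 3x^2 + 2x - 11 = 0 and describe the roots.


D = b^2 - 4ac = (2)^2 - 4(3)(-11) = 4 + 132 = 136
Since D > 0: two distinct irrational roots


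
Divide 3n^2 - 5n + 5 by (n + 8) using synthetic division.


Synthetic division with c = -8. Coefficients: 3, -5, 5
Bring down 3.
  3 * -8 = -24; -24 - 5 = -29
  -29 * -8 = 232; 232 + 5 = 237
Quotient: 3n - 29, Remainder: 237


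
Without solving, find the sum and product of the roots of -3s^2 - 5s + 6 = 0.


For as^2+bs+c=0: sum = -b/a, product = c/a.
a=-3, b=-5, c=6
Sum = -(-5)/-3 = -5/3
Product = (6)/-3 = -2


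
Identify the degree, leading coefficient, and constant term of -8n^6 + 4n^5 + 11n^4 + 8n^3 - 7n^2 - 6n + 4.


Highest power of n is 6, with coefficient -8. Constant term is 4.
Degree = 6, leading coefficient = -8, constant term = 4


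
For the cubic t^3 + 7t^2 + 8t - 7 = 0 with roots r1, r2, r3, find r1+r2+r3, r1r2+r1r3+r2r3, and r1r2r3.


Monic cubic t^3+bt^2+ct+d=0: sum=-b, pairwise sum=c, product=-d.
b=7, c=8, d=-7
r1+r2+r3 = -7
r1r2+r1r3+r2r3 = 8
r1r2r3 = 7


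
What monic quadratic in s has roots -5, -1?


p(s) = (s + 5)(s + 1)
Expand: s^2 + 6s + 5


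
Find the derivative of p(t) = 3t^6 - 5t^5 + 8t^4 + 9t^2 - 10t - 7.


Apply the power rule term by term:
  d/dt(3t^6) = 18t^5
  d/dt(-5t^5) = -25t^4
  d/dt(8t^4) = 32t^3
  d/dt(9t^2) = 18t
  d/dt(-10t) = -10
  d/dt(-7) = 0
p'(t) = 18t^5 - 25t^4 + 32t^3 + 18t - 10


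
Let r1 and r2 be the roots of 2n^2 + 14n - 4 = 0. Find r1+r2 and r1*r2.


For an^2+bn+c=0: sum = -b/a, product = c/a.
a=2, b=14, c=-4
Sum = -(14)/2 = -7
Product = (-4)/2 = -2


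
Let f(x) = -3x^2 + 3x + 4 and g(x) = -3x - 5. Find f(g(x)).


Substitute g(x) into f:
f(g(x)) = -3*(-3x - 5)^2 + 3*(-3x - 5) + 4
(-3x - 5)^2 = 9x^2 + 30x + 25
Expand and combine: -27x^2 - 99x - 86


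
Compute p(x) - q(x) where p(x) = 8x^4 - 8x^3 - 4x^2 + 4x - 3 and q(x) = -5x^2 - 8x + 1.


Distribute the minus sign:
  (8x^4 - 8x^3 - 4x^2 + 4x - 3)
- (-5x^2 - 8x + 1)
Negate second polynomial: 5x^2 + 8x - 1
Add: 8x^4 - 8x^3 + x^2 + 12x - 4


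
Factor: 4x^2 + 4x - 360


Roots satisfy r1 + r2 = -b/a = -1 and r1*r2 = c/a = -90.
So r1 = 9, r2 = -10.
4x^2 + 4x - 360 = 4(x - r1)(x - r2) = 4(x - 9)(x + 10)


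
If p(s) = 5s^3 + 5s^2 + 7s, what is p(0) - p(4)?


p(0) = 0
p(4) = 428
p(0) - p(4) = 0 - 428 = -428


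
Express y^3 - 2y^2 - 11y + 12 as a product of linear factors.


Try integer roots (divisors of 12). y=4: p(4)=0.
Divide out (y - 4): quotient is y^2 + 2y - 3.
Factor the quadratic: (y - 1)(y + 3)
Result: (y - 4)(y - 1)(y + 3)


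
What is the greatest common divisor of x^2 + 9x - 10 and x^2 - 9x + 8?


Factor each:
  x^2 + 9x - 10 = (x - 1)(x + 10)
  x^2 - 9x + 8 = (x - 1)(x - 8)
Common monic factor: x - 1


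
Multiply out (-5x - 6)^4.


Expand (-5x - 6)^4 by repeated multiplication:
  (-5x - 6)^2 = 25x^2 + 60x + 36
  (-5x - 6)^3 = -125x^3 - 450x^2 - 540x - 216
= 625x^4 + 3000x^3 + 5400x^2 + 4320x + 1296


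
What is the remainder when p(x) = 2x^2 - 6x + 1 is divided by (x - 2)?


By the Remainder Theorem, the remainder equals p(2):
  2*(2)^2 = 8
  -6*(2)^1 = -12
  constant: 1
Sum: 8 - 12 + 1 = -3


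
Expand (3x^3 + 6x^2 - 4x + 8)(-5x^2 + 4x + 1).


Distribute each term of the first polynomial:
  (3x^3)(-5x^2 + 4x + 1) = -15x^5 + 12x^4 + 3x^3
  (6x^2)(-5x^2 + 4x + 1) = -30x^4 + 24x^3 + 6x^2
  (-4x)(-5x^2 + 4x + 1) = 20x^3 - 16x^2 - 4x
  (8)(-5x^2 + 4x + 1) = -40x^2 + 32x + 8
Sum: -15x^5 - 18x^4 + 47x^3 - 50x^2 + 28x + 8


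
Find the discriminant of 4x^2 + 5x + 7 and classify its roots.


D = b^2 - 4ac = (5)^2 - 4(4)(7) = 25 - 112 = -87
Since D < 0: two complex conjugate roots (no real roots)


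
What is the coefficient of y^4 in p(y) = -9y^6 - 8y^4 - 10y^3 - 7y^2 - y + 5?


Read off the coefficient of y^4: -8


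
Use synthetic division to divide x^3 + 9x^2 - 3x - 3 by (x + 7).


Synthetic division with c = -7. Coefficients: 1, 9, -3, -3
Bring down 1.
  1 * -7 = -7; -7 + 9 = 2
  2 * -7 = -14; -14 - 3 = -17
  -17 * -7 = 119; 119 - 3 = 116
Quotient: x^2 + 2x - 17, Remainder: 116


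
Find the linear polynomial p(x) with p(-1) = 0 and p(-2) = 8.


p(x) = mx + b. Using p(-1)=0, p(-2)=8:
m = (0 - 8)/(-1 + 2) = -8/1 = -8
b = 0 - m*(-1) = 0 - 8 = -8
p(x) = -8x - 8


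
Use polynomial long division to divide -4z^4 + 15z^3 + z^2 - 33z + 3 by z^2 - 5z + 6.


(-4z^4 + 15z^3 + z^2 - 33z + 3) / (z^2 - 5z + 6)
Step 1: -4z^2 * (z^2 - 5z + 6) = -4z^4 + 20z^3 - 24z^2; subtract.
Step 2: -5z * (z^2 - 5z + 6) = -5z^3 + 25z^2 - 30z; subtract.
Step 3: 0 * (z^2 - 5z + 6) = 0; subtract.
Quotient: -4z^2 - 5z, Remainder: -3z + 3


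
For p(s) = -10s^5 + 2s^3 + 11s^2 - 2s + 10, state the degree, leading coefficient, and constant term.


Highest power of s is 5, with coefficient -10. Constant term is 10.
Degree = 5, leading coefficient = -10, constant term = 10


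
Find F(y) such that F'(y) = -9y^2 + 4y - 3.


Reverse power rule on each term:
  ∫ -9y^2 dy = -3y^3
  ∫ 4y dy = 2y^2
  ∫ -3 dy = -3y
F(y) = -3y^3 + 2y^2 - 3y + C


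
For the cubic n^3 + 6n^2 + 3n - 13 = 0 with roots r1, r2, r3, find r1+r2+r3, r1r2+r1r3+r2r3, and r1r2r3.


Monic cubic n^3+bn^2+cn+d=0: sum=-b, pairwise sum=c, product=-d.
b=6, c=3, d=-13
r1+r2+r3 = -6
r1r2+r1r3+r2r3 = 3
r1r2r3 = 13


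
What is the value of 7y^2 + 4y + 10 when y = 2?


Using direct substitution:
  7 * (2)^2 = 28
  4 * (2)^1 = 8
  constant: 10
Sum = 28 + 8 + 10 = 46


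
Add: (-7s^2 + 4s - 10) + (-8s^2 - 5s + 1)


Align terms by degree and add:
  -7s^2 + 4s - 10
  -8s^2 - 5s + 1
= -15s^2 - s - 9


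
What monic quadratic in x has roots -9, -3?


p(x) = (x + 9)(x + 3)
Expand: x^2 + 12x + 27


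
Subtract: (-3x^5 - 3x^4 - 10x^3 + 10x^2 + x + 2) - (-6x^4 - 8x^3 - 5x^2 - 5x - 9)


Distribute the minus sign:
  (-3x^5 - 3x^4 - 10x^3 + 10x^2 + x + 2)
- (-6x^4 - 8x^3 - 5x^2 - 5x - 9)
Negate second polynomial: 6x^4 + 8x^3 + 5x^2 + 5x + 9
Add: -3x^5 + 3x^4 - 2x^3 + 15x^2 + 6x + 11


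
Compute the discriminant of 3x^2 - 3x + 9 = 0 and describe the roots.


D = b^2 - 4ac = (-3)^2 - 4(3)(9) = 9 - 108 = -99
Since D < 0: two complex conjugate roots (no real roots)


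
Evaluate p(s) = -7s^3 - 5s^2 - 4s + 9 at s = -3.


Using direct substitution:
  -7 * (-3)^3 = 189
  -5 * (-3)^2 = -45
  -4 * (-3)^1 = 12
  constant: 9
Sum = 189 - 45 + 12 + 9 = 165


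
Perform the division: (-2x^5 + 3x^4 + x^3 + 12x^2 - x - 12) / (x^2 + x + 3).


(-2x^5 + 3x^4 + x^3 + 12x^2 - x - 12) / (x^2 + x + 3)
Step 1: -2x^3 * (x^2 + x + 3) = -2x^5 - 2x^4 - 6x^3; subtract.
Step 2: 5x^2 * (x^2 + x + 3) = 5x^4 + 5x^3 + 15x^2; subtract.
Step 3: 2x * (x^2 + x + 3) = 2x^3 + 2x^2 + 6x; subtract.
Step 4: -5 * (x^2 + x + 3) = -5x^2 - 5x - 15; subtract.
Quotient: -2x^3 + 5x^2 + 2x - 5, Remainder: -2x + 3


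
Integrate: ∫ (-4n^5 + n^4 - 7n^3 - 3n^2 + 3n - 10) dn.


Reverse power rule on each term:
  ∫ -4n^5 dn = -(2/3)n^6
  ∫ n^4 dn = (1/5)n^5
  ∫ -7n^3 dn = -(7/4)n^4
  ∫ -3n^2 dn = -n^3
  ∫ 3n dn = (3/2)n^2
  ∫ -10 dn = -10n
F(n) = -(2/3)n^6 + (1/5)n^5 - (7/4)n^4 - n^3 + (3/2)n^2 - 10n + C


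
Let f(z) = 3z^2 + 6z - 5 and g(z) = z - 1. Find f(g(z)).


Substitute g(z) into f:
f(g(z)) = 3*(z - 1)^2 + 6*(z - 1) + (-5)
(z - 1)^2 = z^2 - 2z + 1
Expand and combine: 3z^2 - 8


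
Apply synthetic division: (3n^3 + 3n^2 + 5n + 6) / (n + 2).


Synthetic division with c = -2. Coefficients: 3, 3, 5, 6
Bring down 3.
  3 * -2 = -6; -6 + 3 = -3
  -3 * -2 = 6; 6 + 5 = 11
  11 * -2 = -22; -22 + 6 = -16
Quotient: 3n^2 - 3n + 11, Remainder: -16


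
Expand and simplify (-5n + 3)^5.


Expand (-5n + 3)^5 by repeated multiplication:
  (-5n + 3)^2 = 25n^2 - 30n + 9
  (-5n + 3)^3 = -125n^3 + 225n^2 - 135n + 27
  (-5n + 3)^4 = 625n^4 - 1500n^3 + 1350n^2 - 540n + 81
= -3125n^5 + 9375n^4 - 11250n^3 + 6750n^2 - 2025n + 243


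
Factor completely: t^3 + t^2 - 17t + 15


Try integer roots (divisors of 15). t=-5: p(-5)=0.
Divide out (t + 5): quotient is t^2 - 4t + 3.
Factor the quadratic: (t - 1)(t - 3)
Result: (t + 5)(t - 1)(t - 3)


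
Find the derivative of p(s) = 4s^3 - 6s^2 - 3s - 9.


Apply the power rule term by term:
  d/ds(4s^3) = 12s^2
  d/ds(-6s^2) = -12s
  d/ds(-3s) = -3
  d/ds(-9) = 0
p'(s) = 12s^2 - 12s - 3


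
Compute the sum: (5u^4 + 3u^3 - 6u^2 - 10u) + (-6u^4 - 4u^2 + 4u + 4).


Align terms by degree and add:
  5u^4 + 3u^3 - 6u^2 - 10u
  -6u^4 - 4u^2 + 4u + 4
= -u^4 + 3u^3 - 10u^2 - 6u + 4


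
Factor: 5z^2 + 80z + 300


Roots satisfy r1 + r2 = -b/a = -16 and r1*r2 = c/a = 60.
So r1 = -6, r2 = -10.
5z^2 + 80z + 300 = 5(z - r1)(z - r2) = 5(z + 6)(z + 10)


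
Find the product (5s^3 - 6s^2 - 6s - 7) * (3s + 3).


Distribute each term of the first polynomial:
  (5s^3)(3s + 3) = 15s^4 + 15s^3
  (-6s^2)(3s + 3) = -18s^3 - 18s^2
  (-6s)(3s + 3) = -18s^2 - 18s
  (-7)(3s + 3) = -21s - 21
Sum: 15s^4 - 3s^3 - 36s^2 - 39s - 21


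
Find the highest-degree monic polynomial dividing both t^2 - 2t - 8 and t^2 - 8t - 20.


Factor each:
  t^2 - 2t - 8 = (t + 2)(t - 4)
  t^2 - 8t - 20 = (t + 2)(t - 10)
Common monic factor: t + 2


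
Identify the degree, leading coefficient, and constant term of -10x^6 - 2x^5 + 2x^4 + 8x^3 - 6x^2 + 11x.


Highest power of x is 6, with coefficient -10. Constant term is 0.
Degree = 6, leading coefficient = -10, constant term = 0


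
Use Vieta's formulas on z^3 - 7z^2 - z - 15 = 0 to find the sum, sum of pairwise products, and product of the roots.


Monic cubic z^3+bz^2+cz+d=0: sum=-b, pairwise sum=c, product=-d.
b=-7, c=-1, d=-15
r1+r2+r3 = 7
r1r2+r1r3+r2r3 = -1
r1r2r3 = 15


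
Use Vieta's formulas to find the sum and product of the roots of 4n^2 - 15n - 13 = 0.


For an^2+bn+c=0: sum = -b/a, product = c/a.
a=4, b=-15, c=-13
Sum = -(-15)/4 = 15/4
Product = (-13)/4 = -13/4


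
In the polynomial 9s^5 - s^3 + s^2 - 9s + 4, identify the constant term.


Read off the constant term: 4


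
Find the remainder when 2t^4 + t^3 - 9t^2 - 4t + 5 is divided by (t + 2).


By the Remainder Theorem, the remainder equals p(-2):
  2*(-2)^4 = 32
  1*(-2)^3 = -8
  -9*(-2)^2 = -36
  -4*(-2)^1 = 8
  constant: 5
Sum: 32 - 8 - 36 + 8 + 5 = 1


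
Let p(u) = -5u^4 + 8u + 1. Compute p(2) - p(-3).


p(2) = -63
p(-3) = -428
p(2) - p(-3) = -63 + 428 = 365


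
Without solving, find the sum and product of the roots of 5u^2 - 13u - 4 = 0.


For au^2+bu+c=0: sum = -b/a, product = c/a.
a=5, b=-13, c=-4
Sum = -(-13)/5 = 13/5
Product = (-4)/5 = -4/5


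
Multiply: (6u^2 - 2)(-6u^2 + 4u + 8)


Distribute each term of the first polynomial:
  (6u^2)(-6u^2 + 4u + 8) = -36u^4 + 24u^3 + 48u^2
  (-2)(-6u^2 + 4u + 8) = 12u^2 - 8u - 16
Sum: -36u^4 + 24u^3 + 60u^2 - 8u - 16


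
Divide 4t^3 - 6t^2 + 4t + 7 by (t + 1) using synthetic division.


Synthetic division with c = -1. Coefficients: 4, -6, 4, 7
Bring down 4.
  4 * -1 = -4; -4 - 6 = -10
  -10 * -1 = 10; 10 + 4 = 14
  14 * -1 = -14; -14 + 7 = -7
Quotient: 4t^2 - 10t + 14, Remainder: -7


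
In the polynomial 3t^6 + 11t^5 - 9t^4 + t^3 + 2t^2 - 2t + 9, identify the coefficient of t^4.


Read off the coefficient of t^4: -9


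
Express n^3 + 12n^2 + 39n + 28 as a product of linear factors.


Try integer roots (divisors of 28). n=-4: p(-4)=0.
Divide out (n + 4): quotient is n^2 + 8n + 7.
Factor the quadratic: (n + 7)(n + 1)
Result: (n + 4)(n + 7)(n + 1)


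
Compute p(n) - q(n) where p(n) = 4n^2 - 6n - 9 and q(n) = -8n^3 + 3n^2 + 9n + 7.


Distribute the minus sign:
  (4n^2 - 6n - 9)
- (-8n^3 + 3n^2 + 9n + 7)
Negate second polynomial: 8n^3 - 3n^2 - 9n - 7
Add: 8n^3 + n^2 - 15n - 16


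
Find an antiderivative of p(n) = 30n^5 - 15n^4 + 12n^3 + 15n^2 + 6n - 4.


Reverse power rule on each term:
  ∫ 30n^5 dn = 5n^6
  ∫ -15n^4 dn = -3n^5
  ∫ 12n^3 dn = 3n^4
  ∫ 15n^2 dn = 5n^3
  ∫ 6n dn = 3n^2
  ∫ -4 dn = -4n
F(n) = 5n^6 - 3n^5 + 3n^4 + 5n^3 + 3n^2 - 4n + C


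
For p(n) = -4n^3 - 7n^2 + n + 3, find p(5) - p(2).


p(5) = -667
p(2) = -55
p(5) - p(2) = -667 + 55 = -612


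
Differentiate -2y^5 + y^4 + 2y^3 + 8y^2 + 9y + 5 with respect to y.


Apply the power rule term by term:
  d/dy(-2y^5) = -10y^4
  d/dy(y^4) = 4y^3
  d/dy(2y^3) = 6y^2
  d/dy(8y^2) = 16y
  d/dy(9y) = 9
  d/dy(5) = 0
p'(y) = -10y^4 + 4y^3 + 6y^2 + 16y + 9


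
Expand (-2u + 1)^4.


Expand (-2u + 1)^4 by repeated multiplication:
  (-2u + 1)^2 = 4u^2 - 4u + 1
  (-2u + 1)^3 = -8u^3 + 12u^2 - 6u + 1
= 16u^4 - 32u^3 + 24u^2 - 8u + 1


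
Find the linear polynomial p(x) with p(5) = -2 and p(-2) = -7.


p(x) = mx + b. Using p(5)=-2, p(-2)=-7:
m = (-2 + 7)/(5 + 2) = 5/7 = 5/7
b = -2 - m*(5) = -2 - 25/7 = -39/7
p(x) = (5/7)x - (39/7)


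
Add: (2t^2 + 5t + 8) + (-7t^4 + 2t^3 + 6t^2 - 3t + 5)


Align terms by degree and add:
  2t^2 + 5t + 8
  -7t^4 + 2t^3 + 6t^2 - 3t + 5
= -7t^4 + 2t^3 + 8t^2 + 2t + 13


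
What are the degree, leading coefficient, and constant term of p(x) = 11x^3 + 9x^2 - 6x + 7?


Highest power of x is 3, with coefficient 11. Constant term is 7.
Degree = 3, leading coefficient = 11, constant term = 7


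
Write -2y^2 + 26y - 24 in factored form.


Roots satisfy r1 + r2 = -b/a = 13 and r1*r2 = c/a = 12.
So r1 = 1, r2 = 12.
-2y^2 + 26y - 24 = -2(y - r1)(y - r2) = -2(y - 1)(y - 12)


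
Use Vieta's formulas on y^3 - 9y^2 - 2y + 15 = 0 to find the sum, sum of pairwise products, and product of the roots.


Monic cubic y^3+by^2+cy+d=0: sum=-b, pairwise sum=c, product=-d.
b=-9, c=-2, d=15
r1+r2+r3 = 9
r1r2+r1r3+r2r3 = -2
r1r2r3 = -15


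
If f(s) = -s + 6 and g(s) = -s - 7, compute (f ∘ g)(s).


Substitute g(s) into f:
f(g(s)) = -1*(-s - 7) + 6
Expand and combine: s + 13


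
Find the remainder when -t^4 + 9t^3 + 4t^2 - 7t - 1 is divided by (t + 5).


By the Remainder Theorem, the remainder equals p(-5):
  -1*(-5)^4 = -625
  9*(-5)^3 = -1125
  4*(-5)^2 = 100
  -7*(-5)^1 = 35
  constant: -1
Sum: -625 - 1125 + 100 + 35 - 1 = -1616


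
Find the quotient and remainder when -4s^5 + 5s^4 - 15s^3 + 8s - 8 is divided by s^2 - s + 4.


(-4s^5 + 5s^4 - 15s^3 + 8s - 8) / (s^2 - s + 4)
Step 1: -4s^3 * (s^2 - s + 4) = -4s^5 + 4s^4 - 16s^3; subtract.
Step 2: s^2 * (s^2 - s + 4) = s^4 - s^3 + 4s^2; subtract.
Step 3: 2s * (s^2 - s + 4) = 2s^3 - 2s^2 + 8s; subtract.
Step 4: -2 * (s^2 - s + 4) = -2s^2 + 2s - 8; subtract.
Quotient: -4s^3 + s^2 + 2s - 2, Remainder: -2s


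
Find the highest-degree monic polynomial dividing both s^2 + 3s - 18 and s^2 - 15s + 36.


Factor each:
  s^2 + 3s - 18 = (s - 3)(s + 6)
  s^2 - 15s + 36 = (s - 3)(s - 12)
Common monic factor: s - 3


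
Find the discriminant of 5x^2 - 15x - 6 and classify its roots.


D = b^2 - 4ac = (-15)^2 - 4(5)(-6) = 225 + 120 = 345
Since D > 0: two distinct irrational roots


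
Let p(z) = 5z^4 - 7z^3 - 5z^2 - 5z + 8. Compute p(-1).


Using direct substitution:
  5 * (-1)^4 = 5
  -7 * (-1)^3 = 7
  -5 * (-1)^2 = -5
  -5 * (-1)^1 = 5
  constant: 8
Sum = 5 + 7 - 5 + 5 + 8 = 20


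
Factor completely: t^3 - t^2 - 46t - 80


Try integer roots (divisors of -80). t=8: p(8)=0.
Divide out (t - 8): quotient is t^2 + 7t + 10.
Factor the quadratic: (t + 5)(t + 2)
Result: (t - 8)(t + 5)(t + 2)


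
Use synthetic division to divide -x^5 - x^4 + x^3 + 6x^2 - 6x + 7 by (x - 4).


Synthetic division with c = 4. Coefficients: -1, -1, 1, 6, -6, 7
Bring down -1.
  -1 * 4 = -4; -4 - 1 = -5
  -5 * 4 = -20; -20 + 1 = -19
  -19 * 4 = -76; -76 + 6 = -70
  -70 * 4 = -280; -280 - 6 = -286
  -286 * 4 = -1144; -1144 + 7 = -1137
Quotient: -x^4 - 5x^3 - 19x^2 - 70x - 286, Remainder: -1137


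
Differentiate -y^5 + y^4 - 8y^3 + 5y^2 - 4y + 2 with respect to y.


Apply the power rule term by term:
  d/dy(-y^5) = -5y^4
  d/dy(y^4) = 4y^3
  d/dy(-8y^3) = -24y^2
  d/dy(5y^2) = 10y
  d/dy(-4y) = -4
  d/dy(2) = 0
p'(y) = -5y^4 + 4y^3 - 24y^2 + 10y - 4


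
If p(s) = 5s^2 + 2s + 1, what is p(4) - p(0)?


p(4) = 89
p(0) = 1
p(4) - p(0) = 89 - 1 = 88


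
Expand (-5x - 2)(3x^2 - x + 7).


Distribute each term of the first polynomial:
  (-5x)(3x^2 - x + 7) = -15x^3 + 5x^2 - 35x
  (-2)(3x^2 - x + 7) = -6x^2 + 2x - 14
Sum: -15x^3 - x^2 - 33x - 14


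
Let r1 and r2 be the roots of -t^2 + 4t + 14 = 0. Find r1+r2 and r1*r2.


For at^2+bt+c=0: sum = -b/a, product = c/a.
a=-1, b=4, c=14
Sum = -(4)/-1 = 4
Product = (14)/-1 = -14


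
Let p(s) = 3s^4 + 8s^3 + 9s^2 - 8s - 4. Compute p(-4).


Using direct substitution:
  3 * (-4)^4 = 768
  8 * (-4)^3 = -512
  9 * (-4)^2 = 144
  -8 * (-4)^1 = 32
  constant: -4
Sum = 768 - 512 + 144 + 32 - 4 = 428


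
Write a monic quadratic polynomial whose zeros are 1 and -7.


p(y) = (y - 1)(y + 7)
Expand: y^2 + 6y - 7


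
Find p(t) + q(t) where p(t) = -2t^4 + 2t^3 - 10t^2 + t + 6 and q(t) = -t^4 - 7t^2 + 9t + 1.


Align terms by degree and add:
  -2t^4 + 2t^3 - 10t^2 + t + 6
  -t^4 - 7t^2 + 9t + 1
= -3t^4 + 2t^3 - 17t^2 + 10t + 7


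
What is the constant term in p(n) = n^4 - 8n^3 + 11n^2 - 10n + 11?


Read off the constant term: 11


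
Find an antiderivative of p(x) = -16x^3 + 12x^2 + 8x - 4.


Reverse power rule on each term:
  ∫ -16x^3 dx = -4x^4
  ∫ 12x^2 dx = 4x^3
  ∫ 8x dx = 4x^2
  ∫ -4 dx = -4x
F(x) = -4x^4 + 4x^3 + 4x^2 - 4x + C


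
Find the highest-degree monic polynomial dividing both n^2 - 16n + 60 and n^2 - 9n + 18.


Factor each:
  n^2 - 16n + 60 = (n - 6)(n - 10)
  n^2 - 9n + 18 = (n - 6)(n - 3)
Common monic factor: n - 6


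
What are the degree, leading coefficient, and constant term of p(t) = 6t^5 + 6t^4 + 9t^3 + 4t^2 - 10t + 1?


Highest power of t is 5, with coefficient 6. Constant term is 1.
Degree = 5, leading coefficient = 6, constant term = 1


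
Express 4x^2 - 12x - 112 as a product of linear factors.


Roots satisfy r1 + r2 = -b/a = 3 and r1*r2 = c/a = -28.
So r1 = -4, r2 = 7.
4x^2 - 12x - 112 = 4(x - r1)(x - r2) = 4(x + 4)(x - 7)


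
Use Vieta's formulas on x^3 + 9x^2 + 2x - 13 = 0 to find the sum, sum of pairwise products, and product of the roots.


Monic cubic x^3+bx^2+cx+d=0: sum=-b, pairwise sum=c, product=-d.
b=9, c=2, d=-13
r1+r2+r3 = -9
r1r2+r1r3+r2r3 = 2
r1r2r3 = 13


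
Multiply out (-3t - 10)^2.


Expand (-3t - 10)^2 by repeated multiplication:
= 9t^2 + 60t + 100


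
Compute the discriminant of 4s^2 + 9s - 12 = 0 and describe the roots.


D = b^2 - 4ac = (9)^2 - 4(4)(-12) = 81 + 192 = 273
Since D > 0: two distinct irrational roots


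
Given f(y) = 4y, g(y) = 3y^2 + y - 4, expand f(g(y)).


Substitute g(y) into f:
f(g(y)) = 4*(3y^2 + y - 4)
Expand and combine: 12y^2 + 4y - 16


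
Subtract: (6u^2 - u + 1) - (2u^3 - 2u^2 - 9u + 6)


Distribute the minus sign:
  (6u^2 - u + 1)
- (2u^3 - 2u^2 - 9u + 6)
Negate second polynomial: -2u^3 + 2u^2 + 9u - 6
Add: -2u^3 + 8u^2 + 8u - 5


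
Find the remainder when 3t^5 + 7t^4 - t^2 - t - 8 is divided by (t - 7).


By the Remainder Theorem, the remainder equals p(7):
  3*(7)^5 = 50421
  7*(7)^4 = 16807
  0*(7)^3 = 0
  -1*(7)^2 = -49
  -1*(7)^1 = -7
  constant: -8
Sum: 50421 + 16807 + 0 - 49 - 7 - 8 = 67164


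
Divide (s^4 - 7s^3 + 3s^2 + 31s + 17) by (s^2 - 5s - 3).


(s^4 - 7s^3 + 3s^2 + 31s + 17) / (s^2 - 5s - 3)
Step 1: s^2 * (s^2 - 5s - 3) = s^4 - 5s^3 - 3s^2; subtract.
Step 2: -2s * (s^2 - 5s - 3) = -2s^3 + 10s^2 + 6s; subtract.
Step 3: -4 * (s^2 - 5s - 3) = -4s^2 + 20s + 12; subtract.
Quotient: s^2 - 2s - 4, Remainder: 5s + 5


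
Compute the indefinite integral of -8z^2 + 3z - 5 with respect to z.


Reverse power rule on each term:
  ∫ -8z^2 dz = -(8/3)z^3
  ∫ 3z dz = (3/2)z^2
  ∫ -5 dz = -5z
F(z) = -(8/3)z^3 + (3/2)z^2 - 5z + C


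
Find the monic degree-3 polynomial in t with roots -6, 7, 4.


p(t) = (t + 6)(t - 7)(t - 4)
Expand: t^3 - 5t^2 - 38t + 168


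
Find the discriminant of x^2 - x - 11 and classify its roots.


D = b^2 - 4ac = (-1)^2 - 4(1)(-11) = 1 + 44 = 45
Since D > 0: two distinct irrational roots


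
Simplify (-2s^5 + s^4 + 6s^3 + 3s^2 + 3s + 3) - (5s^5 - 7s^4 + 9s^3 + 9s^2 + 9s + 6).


Distribute the minus sign:
  (-2s^5 + s^4 + 6s^3 + 3s^2 + 3s + 3)
- (5s^5 - 7s^4 + 9s^3 + 9s^2 + 9s + 6)
Negate second polynomial: -5s^5 + 7s^4 - 9s^3 - 9s^2 - 9s - 6
Add: -7s^5 + 8s^4 - 3s^3 - 6s^2 - 6s - 3


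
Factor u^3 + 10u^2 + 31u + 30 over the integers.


Try integer roots (divisors of 30). u=-5: p(-5)=0.
Divide out (u + 5): quotient is u^2 + 5u + 6.
Factor the quadratic: (u + 2)(u + 3)
Result: (u + 5)(u + 2)(u + 3)


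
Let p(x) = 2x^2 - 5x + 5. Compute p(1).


Using direct substitution:
  2 * (1)^2 = 2
  -5 * (1)^1 = -5
  constant: 5
Sum = 2 - 5 + 5 = 2


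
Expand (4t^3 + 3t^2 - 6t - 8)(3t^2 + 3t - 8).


Distribute each term of the first polynomial:
  (4t^3)(3t^2 + 3t - 8) = 12t^5 + 12t^4 - 32t^3
  (3t^2)(3t^2 + 3t - 8) = 9t^4 + 9t^3 - 24t^2
  (-6t)(3t^2 + 3t - 8) = -18t^3 - 18t^2 + 48t
  (-8)(3t^2 + 3t - 8) = -24t^2 - 24t + 64
Sum: 12t^5 + 21t^4 - 41t^3 - 66t^2 + 24t + 64


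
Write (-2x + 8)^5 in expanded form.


Expand (-2x + 8)^5 by repeated multiplication:
  (-2x + 8)^2 = 4x^2 - 32x + 64
  (-2x + 8)^3 = -8x^3 + 96x^2 - 384x + 512
  (-2x + 8)^4 = 16x^4 - 256x^3 + 1536x^2 - 4096x + 4096
= -32x^5 + 640x^4 - 5120x^3 + 20480x^2 - 40960x + 32768


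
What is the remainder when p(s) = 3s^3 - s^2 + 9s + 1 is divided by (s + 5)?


By the Remainder Theorem, the remainder equals p(-5):
  3*(-5)^3 = -375
  -1*(-5)^2 = -25
  9*(-5)^1 = -45
  constant: 1
Sum: -375 - 25 - 45 + 1 = -444


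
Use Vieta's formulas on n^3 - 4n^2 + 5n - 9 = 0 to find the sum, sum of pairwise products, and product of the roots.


Monic cubic n^3+bn^2+cn+d=0: sum=-b, pairwise sum=c, product=-d.
b=-4, c=5, d=-9
r1+r2+r3 = 4
r1r2+r1r3+r2r3 = 5
r1r2r3 = 9


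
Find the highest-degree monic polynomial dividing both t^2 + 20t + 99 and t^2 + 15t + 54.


Factor each:
  t^2 + 20t + 99 = (t + 9)(t + 11)
  t^2 + 15t + 54 = (t + 9)(t + 6)
Common monic factor: t + 9


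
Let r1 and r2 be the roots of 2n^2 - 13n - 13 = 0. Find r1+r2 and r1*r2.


For an^2+bn+c=0: sum = -b/a, product = c/a.
a=2, b=-13, c=-13
Sum = -(-13)/2 = 13/2
Product = (-13)/2 = -13/2


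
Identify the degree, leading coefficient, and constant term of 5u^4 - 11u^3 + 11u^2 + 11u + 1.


Highest power of u is 4, with coefficient 5. Constant term is 1.
Degree = 4, leading coefficient = 5, constant term = 1


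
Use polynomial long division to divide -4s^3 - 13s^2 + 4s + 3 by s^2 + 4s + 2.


(-4s^3 - 13s^2 + 4s + 3) / (s^2 + 4s + 2)
Step 1: -4s * (s^2 + 4s + 2) = -4s^3 - 16s^2 - 8s; subtract.
Step 2: 3 * (s^2 + 4s + 2) = 3s^2 + 12s + 6; subtract.
Quotient: -4s + 3, Remainder: -3


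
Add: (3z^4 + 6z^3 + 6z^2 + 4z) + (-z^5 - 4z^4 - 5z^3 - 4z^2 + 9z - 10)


Align terms by degree and add:
  3z^4 + 6z^3 + 6z^2 + 4z
  -z^5 - 4z^4 - 5z^3 - 4z^2 + 9z - 10
= -z^5 - z^4 + z^3 + 2z^2 + 13z - 10


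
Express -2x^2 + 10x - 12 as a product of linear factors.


Roots satisfy r1 + r2 = -b/a = 5 and r1*r2 = c/a = 6.
So r1 = 3, r2 = 2.
-2x^2 + 10x - 12 = -2(x - r1)(x - r2) = -2(x - 3)(x - 2)


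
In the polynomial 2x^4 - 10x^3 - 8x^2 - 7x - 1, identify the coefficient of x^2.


Read off the coefficient of x^2: -8


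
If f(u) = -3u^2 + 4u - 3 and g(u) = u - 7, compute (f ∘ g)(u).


Substitute g(u) into f:
f(g(u)) = -3*(u - 7)^2 + 4*(u - 7) + (-3)
(u - 7)^2 = u^2 - 14u + 49
Expand and combine: -3u^2 + 46u - 178


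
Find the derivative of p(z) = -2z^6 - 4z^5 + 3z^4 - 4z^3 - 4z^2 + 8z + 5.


Apply the power rule term by term:
  d/dz(-2z^6) = -12z^5
  d/dz(-4z^5) = -20z^4
  d/dz(3z^4) = 12z^3
  d/dz(-4z^3) = -12z^2
  d/dz(-4z^2) = -8z
  d/dz(8z) = 8
  d/dz(5) = 0
p'(z) = -12z^5 - 20z^4 + 12z^3 - 12z^2 - 8z + 8


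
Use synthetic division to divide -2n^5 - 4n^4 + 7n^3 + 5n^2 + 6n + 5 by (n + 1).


Synthetic division with c = -1. Coefficients: -2, -4, 7, 5, 6, 5
Bring down -2.
  -2 * -1 = 2; 2 - 4 = -2
  -2 * -1 = 2; 2 + 7 = 9
  9 * -1 = -9; -9 + 5 = -4
  -4 * -1 = 4; 4 + 6 = 10
  10 * -1 = -10; -10 + 5 = -5
Quotient: -2n^4 - 2n^3 + 9n^2 - 4n + 10, Remainder: -5


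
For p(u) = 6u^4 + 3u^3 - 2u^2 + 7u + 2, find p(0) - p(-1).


p(0) = 2
p(-1) = -4
p(0) - p(-1) = 2 + 4 = 6


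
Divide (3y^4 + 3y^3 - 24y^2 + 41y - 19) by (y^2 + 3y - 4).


(3y^4 + 3y^3 - 24y^2 + 41y - 19) / (y^2 + 3y - 4)
Step 1: 3y^2 * (y^2 + 3y - 4) = 3y^4 + 9y^3 - 12y^2; subtract.
Step 2: -6y * (y^2 + 3y - 4) = -6y^3 - 18y^2 + 24y; subtract.
Step 3: 6 * (y^2 + 3y - 4) = 6y^2 + 18y - 24; subtract.
Quotient: 3y^2 - 6y + 6, Remainder: -y + 5


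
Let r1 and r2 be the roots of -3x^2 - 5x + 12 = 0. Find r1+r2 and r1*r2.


For ax^2+bx+c=0: sum = -b/a, product = c/a.
a=-3, b=-5, c=12
Sum = -(-5)/-3 = -5/3
Product = (12)/-3 = -4


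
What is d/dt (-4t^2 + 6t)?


Apply the power rule term by term:
  d/dt(-4t^2) = -8t
  d/dt(6t) = 6
p'(t) = -8t + 6


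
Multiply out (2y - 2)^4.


Expand (2y - 2)^4 by repeated multiplication:
  (2y - 2)^2 = 4y^2 - 8y + 4
  (2y - 2)^3 = 8y^3 - 24y^2 + 24y - 8
= 16y^4 - 64y^3 + 96y^2 - 64y + 16


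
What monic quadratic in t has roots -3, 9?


p(t) = (t + 3)(t - 9)
Expand: t^2 - 6t - 27


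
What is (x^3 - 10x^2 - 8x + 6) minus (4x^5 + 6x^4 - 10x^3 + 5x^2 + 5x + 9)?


Distribute the minus sign:
  (x^3 - 10x^2 - 8x + 6)
- (4x^5 + 6x^4 - 10x^3 + 5x^2 + 5x + 9)
Negate second polynomial: -4x^5 - 6x^4 + 10x^3 - 5x^2 - 5x - 9
Add: -4x^5 - 6x^4 + 11x^3 - 15x^2 - 13x - 3


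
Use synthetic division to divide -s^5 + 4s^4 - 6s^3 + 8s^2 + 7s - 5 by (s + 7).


Synthetic division with c = -7. Coefficients: -1, 4, -6, 8, 7, -5
Bring down -1.
  -1 * -7 = 7; 7 + 4 = 11
  11 * -7 = -77; -77 - 6 = -83
  -83 * -7 = 581; 581 + 8 = 589
  589 * -7 = -4123; -4123 + 7 = -4116
  -4116 * -7 = 28812; 28812 - 5 = 28807
Quotient: -s^4 + 11s^3 - 83s^2 + 589s - 4116, Remainder: 28807


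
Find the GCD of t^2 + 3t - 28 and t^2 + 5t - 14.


Factor each:
  t^2 + 3t - 28 = (t + 7)(t - 4)
  t^2 + 5t - 14 = (t + 7)(t - 2)
Common monic factor: t + 7


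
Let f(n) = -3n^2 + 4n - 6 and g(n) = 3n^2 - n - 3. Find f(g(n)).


Substitute g(n) into f:
f(g(n)) = -3*(3n^2 - n - 3)^2 + 4*(3n^2 - n - 3) + (-6)
(3n^2 - n - 3)^2 = 9n^4 - 6n^3 - 17n^2 + 6n + 9
Expand and combine: -27n^4 + 18n^3 + 63n^2 - 22n - 45


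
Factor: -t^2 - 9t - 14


Roots satisfy r1 + r2 = -b/a = -9 and r1*r2 = c/a = 14.
So r1 = -7, r2 = -2.
-t^2 - 9t - 14 = -(t - r1)(t - r2) = -(t + 7)(t + 2)


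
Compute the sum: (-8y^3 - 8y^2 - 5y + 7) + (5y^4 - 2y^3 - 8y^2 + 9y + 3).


Align terms by degree and add:
  -8y^3 - 8y^2 - 5y + 7
+ 5y^4 - 2y^3 - 8y^2 + 9y + 3
= 5y^4 - 10y^3 - 16y^2 + 4y + 10


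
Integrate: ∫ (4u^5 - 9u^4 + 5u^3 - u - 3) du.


Reverse power rule on each term:
  ∫ 4u^5 du = (2/3)u^6
  ∫ -9u^4 du = -(9/5)u^5
  ∫ 5u^3 du = (5/4)u^4
  ∫ -u du = -(1/2)u^2
  ∫ -3 du = -3u
F(u) = (2/3)u^6 - (9/5)u^5 + (5/4)u^4 - (1/2)u^2 - 3u + C


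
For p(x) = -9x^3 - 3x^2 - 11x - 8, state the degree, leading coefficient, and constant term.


Highest power of x is 3, with coefficient -9. Constant term is -8.
Degree = 3, leading coefficient = -9, constant term = -8


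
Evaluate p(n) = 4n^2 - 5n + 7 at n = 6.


Using direct substitution:
  4 * (6)^2 = 144
  -5 * (6)^1 = -30
  constant: 7
Sum = 144 - 30 + 7 = 121


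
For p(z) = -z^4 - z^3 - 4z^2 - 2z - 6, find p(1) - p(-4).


p(1) = -14
p(-4) = -254
p(1) - p(-4) = -14 + 254 = 240


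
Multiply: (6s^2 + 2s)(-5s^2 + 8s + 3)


Distribute each term of the first polynomial:
  (6s^2)(-5s^2 + 8s + 3) = -30s^4 + 48s^3 + 18s^2
  (2s)(-5s^2 + 8s + 3) = -10s^3 + 16s^2 + 6s
Sum: -30s^4 + 38s^3 + 34s^2 + 6s


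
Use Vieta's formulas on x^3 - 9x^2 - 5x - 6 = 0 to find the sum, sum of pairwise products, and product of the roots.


Monic cubic x^3+bx^2+cx+d=0: sum=-b, pairwise sum=c, product=-d.
b=-9, c=-5, d=-6
r1+r2+r3 = 9
r1r2+r1r3+r2r3 = -5
r1r2r3 = 6


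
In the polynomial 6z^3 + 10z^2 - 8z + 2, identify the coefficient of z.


Read off the coefficient of z: -8


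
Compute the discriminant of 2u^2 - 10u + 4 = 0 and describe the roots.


D = b^2 - 4ac = (-10)^2 - 4(2)(4) = 100 - 32 = 68
Since D > 0: two distinct irrational roots


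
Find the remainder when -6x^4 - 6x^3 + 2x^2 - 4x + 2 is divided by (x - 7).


By the Remainder Theorem, the remainder equals p(7):
  -6*(7)^4 = -14406
  -6*(7)^3 = -2058
  2*(7)^2 = 98
  -4*(7)^1 = -28
  constant: 2
Sum: -14406 - 2058 + 98 - 28 + 2 = -16392


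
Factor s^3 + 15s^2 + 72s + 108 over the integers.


Try integer roots (divisors of 108). s=-6: p(-6)=0.
Divide out (s + 6): quotient is s^2 + 9s + 18.
Factor the quadratic: (s + 3)(s + 6)
Result: (s + 6)(s + 3)(s + 6)


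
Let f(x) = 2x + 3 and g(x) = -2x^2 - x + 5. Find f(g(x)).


Substitute g(x) into f:
f(g(x)) = 2*(-2x^2 - x + 5) + 3
Expand and combine: -4x^2 - 2x + 13


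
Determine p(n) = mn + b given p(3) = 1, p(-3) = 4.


p(n) = mn + b. Using p(3)=1, p(-3)=4:
m = (1 - 4)/(3 + 3) = -3/6 = -1/2
b = 1 - m*(3) = 1 + 3/2 = 5/2
p(n) = -(1/2)n + (5/2)


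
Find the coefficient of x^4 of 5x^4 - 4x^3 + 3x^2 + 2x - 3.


Read off the coefficient of x^4: 5


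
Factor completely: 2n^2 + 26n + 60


Roots satisfy r1 + r2 = -b/a = -13 and r1*r2 = c/a = 30.
So r1 = -3, r2 = -10.
2n^2 + 26n + 60 = 2(n - r1)(n - r2) = 2(n + 3)(n + 10)


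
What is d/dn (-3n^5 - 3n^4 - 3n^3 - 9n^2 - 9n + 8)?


Apply the power rule term by term:
  d/dn(-3n^5) = -15n^4
  d/dn(-3n^4) = -12n^3
  d/dn(-3n^3) = -9n^2
  d/dn(-9n^2) = -18n
  d/dn(-9n) = -9
  d/dn(8) = 0
p'(n) = -15n^4 - 12n^3 - 9n^2 - 18n - 9


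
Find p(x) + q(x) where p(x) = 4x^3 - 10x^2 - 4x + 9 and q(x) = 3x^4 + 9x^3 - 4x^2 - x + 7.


Align terms by degree and add:
  4x^3 - 10x^2 - 4x + 9
+ 3x^4 + 9x^3 - 4x^2 - x + 7
= 3x^4 + 13x^3 - 14x^2 - 5x + 16


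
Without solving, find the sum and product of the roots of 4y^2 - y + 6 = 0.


For ay^2+by+c=0: sum = -b/a, product = c/a.
a=4, b=-1, c=6
Sum = -(-1)/4 = 1/4
Product = (6)/4 = 3/2


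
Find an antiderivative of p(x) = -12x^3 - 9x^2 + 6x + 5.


Reverse power rule on each term:
  ∫ -12x^3 dx = -3x^4
  ∫ -9x^2 dx = -3x^3
  ∫ 6x dx = 3x^2
  ∫ 5 dx = 5x
F(x) = -3x^4 - 3x^3 + 3x^2 + 5x + C


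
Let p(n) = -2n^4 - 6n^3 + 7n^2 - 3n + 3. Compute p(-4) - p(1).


p(-4) = -1
p(1) = -1
p(-4) - p(1) = -1 + 1 = 0


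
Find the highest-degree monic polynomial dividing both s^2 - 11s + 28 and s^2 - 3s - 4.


Factor each:
  s^2 - 11s + 28 = (s - 4)(s - 7)
  s^2 - 3s - 4 = (s - 4)(s + 1)
Common monic factor: s - 4


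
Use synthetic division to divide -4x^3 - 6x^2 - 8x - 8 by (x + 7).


Synthetic division with c = -7. Coefficients: -4, -6, -8, -8
Bring down -4.
  -4 * -7 = 28; 28 - 6 = 22
  22 * -7 = -154; -154 - 8 = -162
  -162 * -7 = 1134; 1134 - 8 = 1126
Quotient: -4x^2 + 22x - 162, Remainder: 1126


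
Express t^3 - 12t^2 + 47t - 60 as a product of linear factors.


Try integer roots (divisors of -60). t=4: p(4)=0.
Divide out (t - 4): quotient is t^2 - 8t + 15.
Factor the quadratic: (t - 3)(t - 5)
Result: (t - 4)(t - 3)(t - 5)


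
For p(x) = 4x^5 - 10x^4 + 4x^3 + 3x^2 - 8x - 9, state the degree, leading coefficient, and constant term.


Highest power of x is 5, with coefficient 4. Constant term is -9.
Degree = 5, leading coefficient = 4, constant term = -9


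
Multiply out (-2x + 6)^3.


Expand (-2x + 6)^3 by repeated multiplication:
  (-2x + 6)^2 = 4x^2 - 24x + 36
= -8x^3 + 72x^2 - 216x + 216


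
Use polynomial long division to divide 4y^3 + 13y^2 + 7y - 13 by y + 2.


(4y^3 + 13y^2 + 7y - 13) / (y + 2)
Step 1: 4y^2 * (y + 2) = 4y^3 + 8y^2; subtract.
Step 2: 5y * (y + 2) = 5y^2 + 10y; subtract.
Step 3: -3 * (y + 2) = -3y - 6; subtract.
Quotient: 4y^2 + 5y - 3, Remainder: -7


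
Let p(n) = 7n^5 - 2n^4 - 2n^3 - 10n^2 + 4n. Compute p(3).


Using direct substitution:
  7 * (3)^5 = 1701
  -2 * (3)^4 = -162
  -2 * (3)^3 = -54
  -10 * (3)^2 = -90
  4 * (3)^1 = 12
  constant: 0
Sum = 1701 - 162 - 54 - 90 + 12 + 0 = 1407


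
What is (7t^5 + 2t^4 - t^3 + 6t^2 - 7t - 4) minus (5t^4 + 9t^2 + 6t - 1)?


Distribute the minus sign:
  (7t^5 + 2t^4 - t^3 + 6t^2 - 7t - 4)
- (5t^4 + 9t^2 + 6t - 1)
Negate second polynomial: -5t^4 - 9t^2 - 6t + 1
Add: 7t^5 - 3t^4 - t^3 - 3t^2 - 13t - 3


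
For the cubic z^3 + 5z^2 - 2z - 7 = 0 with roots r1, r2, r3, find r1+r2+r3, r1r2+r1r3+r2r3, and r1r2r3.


Monic cubic z^3+bz^2+cz+d=0: sum=-b, pairwise sum=c, product=-d.
b=5, c=-2, d=-7
r1+r2+r3 = -5
r1r2+r1r3+r2r3 = -2
r1r2r3 = 7


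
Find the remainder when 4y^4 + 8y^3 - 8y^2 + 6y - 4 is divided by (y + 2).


By the Remainder Theorem, the remainder equals p(-2):
  4*(-2)^4 = 64
  8*(-2)^3 = -64
  -8*(-2)^2 = -32
  6*(-2)^1 = -12
  constant: -4
Sum: 64 - 64 - 32 - 12 - 4 = -48


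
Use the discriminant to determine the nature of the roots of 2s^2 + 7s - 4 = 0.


D = b^2 - 4ac = (7)^2 - 4(2)(-4) = 49 + 32 = 81
Since D > 0: two distinct rational roots


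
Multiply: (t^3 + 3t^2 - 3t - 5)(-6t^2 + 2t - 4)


Distribute each term of the first polynomial:
  (t^3)(-6t^2 + 2t - 4) = -6t^5 + 2t^4 - 4t^3
  (3t^2)(-6t^2 + 2t - 4) = -18t^4 + 6t^3 - 12t^2
  (-3t)(-6t^2 + 2t - 4) = 18t^3 - 6t^2 + 12t
  (-5)(-6t^2 + 2t - 4) = 30t^2 - 10t + 20
Sum: -6t^5 - 16t^4 + 20t^3 + 12t^2 + 2t + 20


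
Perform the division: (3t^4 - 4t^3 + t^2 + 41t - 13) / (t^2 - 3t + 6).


(3t^4 - 4t^3 + t^2 + 41t - 13) / (t^2 - 3t + 6)
Step 1: 3t^2 * (t^2 - 3t + 6) = 3t^4 - 9t^3 + 18t^2; subtract.
Step 2: 5t * (t^2 - 3t + 6) = 5t^3 - 15t^2 + 30t; subtract.
Step 3: -2 * (t^2 - 3t + 6) = -2t^2 + 6t - 12; subtract.
Quotient: 3t^2 + 5t - 2, Remainder: 5t - 1


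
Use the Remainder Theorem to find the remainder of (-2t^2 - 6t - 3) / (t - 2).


By the Remainder Theorem, the remainder equals p(2):
  -2*(2)^2 = -8
  -6*(2)^1 = -12
  constant: -3
Sum: -8 - 12 - 3 = -23


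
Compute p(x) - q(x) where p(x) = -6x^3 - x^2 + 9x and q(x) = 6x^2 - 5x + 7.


Distribute the minus sign:
  (-6x^3 - x^2 + 9x)
- (6x^2 - 5x + 7)
Negate second polynomial: -6x^2 + 5x - 7
Add: -6x^3 - 7x^2 + 14x - 7


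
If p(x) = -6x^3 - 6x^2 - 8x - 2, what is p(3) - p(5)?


p(3) = -242
p(5) = -942
p(3) - p(5) = -242 + 942 = 700


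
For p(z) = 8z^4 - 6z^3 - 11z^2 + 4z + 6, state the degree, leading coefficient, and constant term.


Highest power of z is 4, with coefficient 8. Constant term is 6.
Degree = 4, leading coefficient = 8, constant term = 6


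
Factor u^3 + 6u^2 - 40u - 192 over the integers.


Try integer roots (divisors of -192). u=-8: p(-8)=0.
Divide out (u + 8): quotient is u^2 - 2u - 24.
Factor the quadratic: (u + 4)(u - 6)
Result: (u + 8)(u + 4)(u - 6)


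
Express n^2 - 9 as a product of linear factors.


Roots satisfy r1 + r2 = -b/a = 0 and r1*r2 = c/a = -9.
So r1 = 3, r2 = -3.
n^2 - 9 = (n - r1)(n - r2) = (n - 3)(n + 3)


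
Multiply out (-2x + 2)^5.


Expand (-2x + 2)^5 by repeated multiplication:
  (-2x + 2)^2 = 4x^2 - 8x + 4
  (-2x + 2)^3 = -8x^3 + 24x^2 - 24x + 8
  (-2x + 2)^4 = 16x^4 - 64x^3 + 96x^2 - 64x + 16
= -32x^5 + 160x^4 - 320x^3 + 320x^2 - 160x + 32


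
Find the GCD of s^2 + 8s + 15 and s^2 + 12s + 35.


Factor each:
  s^2 + 8s + 15 = (s + 5)(s + 3)
  s^2 + 12s + 35 = (s + 5)(s + 7)
Common monic factor: s + 5


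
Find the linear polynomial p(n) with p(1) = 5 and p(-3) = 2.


p(n) = mn + b. Using p(1)=5, p(-3)=2:
m = (5 - 2)/(1 + 3) = 3/4 = 3/4
b = 5 - m*(1) = 5 - 3/4 = 17/4
p(n) = (3/4)n + (17/4)


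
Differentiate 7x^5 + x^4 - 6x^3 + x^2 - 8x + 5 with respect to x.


Apply the power rule term by term:
  d/dx(7x^5) = 35x^4
  d/dx(x^4) = 4x^3
  d/dx(-6x^3) = -18x^2
  d/dx(x^2) = 2x
  d/dx(-8x) = -8
  d/dx(5) = 0
p'(x) = 35x^4 + 4x^3 - 18x^2 + 2x - 8


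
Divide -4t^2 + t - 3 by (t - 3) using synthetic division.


Synthetic division with c = 3. Coefficients: -4, 1, -3
Bring down -4.
  -4 * 3 = -12; -12 + 1 = -11
  -11 * 3 = -33; -33 - 3 = -36
Quotient: -4t - 11, Remainder: -36


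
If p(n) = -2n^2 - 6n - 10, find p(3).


Using direct substitution:
  -2 * (3)^2 = -18
  -6 * (3)^1 = -18
  constant: -10
Sum = -18 - 18 - 10 = -46


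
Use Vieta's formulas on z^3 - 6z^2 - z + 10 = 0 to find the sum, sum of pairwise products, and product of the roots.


Monic cubic z^3+bz^2+cz+d=0: sum=-b, pairwise sum=c, product=-d.
b=-6, c=-1, d=10
r1+r2+r3 = 6
r1r2+r1r3+r2r3 = -1
r1r2r3 = -10


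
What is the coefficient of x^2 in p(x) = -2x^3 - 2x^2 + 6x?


Read off the coefficient of x^2: -2


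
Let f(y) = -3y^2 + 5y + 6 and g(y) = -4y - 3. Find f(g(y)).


Substitute g(y) into f:
f(g(y)) = -3*(-4y - 3)^2 + 5*(-4y - 3) + 6
(-4y - 3)^2 = 16y^2 + 24y + 9
Expand and combine: -48y^2 - 92y - 36


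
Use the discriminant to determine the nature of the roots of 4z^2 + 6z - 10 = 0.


D = b^2 - 4ac = (6)^2 - 4(4)(-10) = 36 + 160 = 196
Since D > 0: two distinct rational roots


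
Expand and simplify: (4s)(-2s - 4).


Distribute each term of the first polynomial:
  (4s)(-2s - 4) = -8s^2 - 16s
Sum: -8s^2 - 16s


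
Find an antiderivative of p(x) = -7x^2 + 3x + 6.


Reverse power rule on each term:
  ∫ -7x^2 dx = -(7/3)x^3
  ∫ 3x dx = (3/2)x^2
  ∫ 6 dx = 6x
F(x) = -(7/3)x^3 + (3/2)x^2 + 6x + C


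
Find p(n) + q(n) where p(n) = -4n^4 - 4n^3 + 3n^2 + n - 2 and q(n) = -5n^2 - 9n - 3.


Align terms by degree and add:
  -4n^4 - 4n^3 + 3n^2 + n - 2
  -5n^2 - 9n - 3
= -4n^4 - 4n^3 - 2n^2 - 8n - 5


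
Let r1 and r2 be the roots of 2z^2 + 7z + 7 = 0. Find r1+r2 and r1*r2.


For az^2+bz+c=0: sum = -b/a, product = c/a.
a=2, b=7, c=7
Sum = -(7)/2 = -7/2
Product = (7)/2 = 7/2


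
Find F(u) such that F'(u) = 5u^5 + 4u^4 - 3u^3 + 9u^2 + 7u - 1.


Reverse power rule on each term:
  ∫ 5u^5 du = (5/6)u^6
  ∫ 4u^4 du = (4/5)u^5
  ∫ -3u^3 du = -(3/4)u^4
  ∫ 9u^2 du = 3u^3
  ∫ 7u du = (7/2)u^2
  ∫ -1 du = -u
F(u) = (5/6)u^6 + (4/5)u^5 - (3/4)u^4 + 3u^3 + (7/2)u^2 - u + C


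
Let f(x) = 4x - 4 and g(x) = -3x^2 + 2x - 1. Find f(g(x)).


Substitute g(x) into f:
f(g(x)) = 4*(-3x^2 + 2x - 1) + (-4)
Expand and combine: -12x^2 + 8x - 8


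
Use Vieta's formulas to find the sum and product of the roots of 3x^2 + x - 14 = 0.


For ax^2+bx+c=0: sum = -b/a, product = c/a.
a=3, b=1, c=-14
Sum = -(1)/3 = -1/3
Product = (-14)/3 = -14/3


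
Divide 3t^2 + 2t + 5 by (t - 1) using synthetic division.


Synthetic division with c = 1. Coefficients: 3, 2, 5
Bring down 3.
  3 * 1 = 3; 3 + 2 = 5
  5 * 1 = 5; 5 + 5 = 10
Quotient: 3t + 5, Remainder: 10


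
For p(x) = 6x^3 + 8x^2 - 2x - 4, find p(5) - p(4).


p(5) = 936
p(4) = 500
p(5) - p(4) = 936 - 500 = 436


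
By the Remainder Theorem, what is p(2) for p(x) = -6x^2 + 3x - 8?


By the Remainder Theorem, the remainder equals p(2):
  -6*(2)^2 = -24
  3*(2)^1 = 6
  constant: -8
Sum: -24 + 6 - 8 = -26


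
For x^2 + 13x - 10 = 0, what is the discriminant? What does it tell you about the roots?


D = b^2 - 4ac = (13)^2 - 4(1)(-10) = 169 + 40 = 209
Since D > 0: two distinct irrational roots
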